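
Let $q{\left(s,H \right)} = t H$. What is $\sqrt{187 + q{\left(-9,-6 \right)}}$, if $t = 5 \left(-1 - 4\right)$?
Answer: $\sqrt{337} \approx 18.358$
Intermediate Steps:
$t = -25$ ($t = 5 \left(-5\right) = -25$)
$q{\left(s,H \right)} = - 25 H$
$\sqrt{187 + q{\left(-9,-6 \right)}} = \sqrt{187 - -150} = \sqrt{187 + 150} = \sqrt{337}$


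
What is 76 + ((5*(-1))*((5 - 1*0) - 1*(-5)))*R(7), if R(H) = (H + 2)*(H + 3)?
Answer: -4424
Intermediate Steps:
R(H) = (2 + H)*(3 + H)
76 + ((5*(-1))*((5 - 1*0) - 1*(-5)))*R(7) = 76 + ((5*(-1))*((5 - 1*0) - 1*(-5)))*(6 + 7**2 + 5*7) = 76 + (-5*((5 + 0) + 5))*(6 + 49 + 35) = 76 - 5*(5 + 5)*90 = 76 - 5*10*90 = 76 - 50*90 = 76 - 4500 = -4424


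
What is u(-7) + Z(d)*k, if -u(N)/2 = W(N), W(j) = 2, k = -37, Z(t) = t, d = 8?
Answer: -300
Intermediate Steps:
u(N) = -4 (u(N) = -2*2 = -4)
u(-7) + Z(d)*k = -4 + 8*(-37) = -4 - 296 = -300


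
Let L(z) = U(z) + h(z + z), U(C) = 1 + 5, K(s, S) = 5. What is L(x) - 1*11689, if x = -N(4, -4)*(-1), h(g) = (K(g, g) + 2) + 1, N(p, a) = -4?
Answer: -11675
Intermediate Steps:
h(g) = 8 (h(g) = (5 + 2) + 1 = 7 + 1 = 8)
x = -4 (x = -1*(-4)*(-1) = 4*(-1) = -4)
U(C) = 6
L(z) = 14 (L(z) = 6 + 8 = 14)
L(x) - 1*11689 = 14 - 1*11689 = 14 - 11689 = -11675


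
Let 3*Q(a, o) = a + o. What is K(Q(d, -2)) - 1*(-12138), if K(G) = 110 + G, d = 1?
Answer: 36743/3 ≈ 12248.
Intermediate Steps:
Q(a, o) = a/3 + o/3 (Q(a, o) = (a + o)/3 = a/3 + o/3)
K(Q(d, -2)) - 1*(-12138) = (110 + ((1/3)*1 + (1/3)*(-2))) - 1*(-12138) = (110 + (1/3 - 2/3)) + 12138 = (110 - 1/3) + 12138 = 329/3 + 12138 = 36743/3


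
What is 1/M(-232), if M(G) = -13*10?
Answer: -1/130 ≈ -0.0076923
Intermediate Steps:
M(G) = -130
1/M(-232) = 1/(-130) = -1/130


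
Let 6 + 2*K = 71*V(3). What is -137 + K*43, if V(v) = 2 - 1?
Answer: 2521/2 ≈ 1260.5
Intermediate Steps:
V(v) = 1
K = 65/2 (K = -3 + (71*1)/2 = -3 + (½)*71 = -3 + 71/2 = 65/2 ≈ 32.500)
-137 + K*43 = -137 + (65/2)*43 = -137 + 2795/2 = 2521/2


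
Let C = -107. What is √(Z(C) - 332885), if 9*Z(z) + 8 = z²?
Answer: 2*I*√746131/3 ≈ 575.86*I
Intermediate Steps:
Z(z) = -8/9 + z²/9
√(Z(C) - 332885) = √((-8/9 + (⅑)*(-107)²) - 332885) = √((-8/9 + (⅑)*11449) - 332885) = √((-8/9 + 11449/9) - 332885) = √(11441/9 - 332885) = √(-2984524/9) = 2*I*√746131/3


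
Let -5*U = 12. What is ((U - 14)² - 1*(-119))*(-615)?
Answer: -1192977/5 ≈ -2.3860e+5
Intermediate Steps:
U = -12/5 (U = -⅕*12 = -12/5 ≈ -2.4000)
((U - 14)² - 1*(-119))*(-615) = ((-12/5 - 14)² - 1*(-119))*(-615) = ((-82/5)² + 119)*(-615) = (6724/25 + 119)*(-615) = (9699/25)*(-615) = -1192977/5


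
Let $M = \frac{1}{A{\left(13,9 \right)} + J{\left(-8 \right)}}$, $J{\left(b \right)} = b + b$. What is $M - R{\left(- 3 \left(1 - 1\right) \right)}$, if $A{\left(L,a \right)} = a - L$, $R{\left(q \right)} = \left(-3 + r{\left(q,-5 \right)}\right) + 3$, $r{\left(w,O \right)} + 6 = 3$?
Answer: $\frac{59}{20} \approx 2.95$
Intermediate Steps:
$r{\left(w,O \right)} = -3$ ($r{\left(w,O \right)} = -6 + 3 = -3$)
$R{\left(q \right)} = -3$ ($R{\left(q \right)} = \left(-3 - 3\right) + 3 = -6 + 3 = -3$)
$J{\left(b \right)} = 2 b$
$M = - \frac{1}{20}$ ($M = \frac{1}{\left(9 - 13\right) + 2 \left(-8\right)} = \frac{1}{\left(9 - 13\right) - 16} = \frac{1}{-4 - 16} = \frac{1}{-20} = - \frac{1}{20} \approx -0.05$)
$M - R{\left(- 3 \left(1 - 1\right) \right)} = - \frac{1}{20} - -3 = - \frac{1}{20} + 3 = \frac{59}{20}$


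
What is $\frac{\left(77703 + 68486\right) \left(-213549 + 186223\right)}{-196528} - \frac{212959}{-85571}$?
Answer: $\frac{2407588119063}{118430264} \approx 20329.0$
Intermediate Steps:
$\frac{\left(77703 + 68486\right) \left(-213549 + 186223\right)}{-196528} - \frac{212959}{-85571} = 146189 \left(-27326\right) \left(- \frac{1}{196528}\right) - - \frac{212959}{85571} = \left(-3994760614\right) \left(- \frac{1}{196528}\right) + \frac{212959}{85571} = \frac{28132117}{1384} + \frac{212959}{85571} = \frac{2407588119063}{118430264}$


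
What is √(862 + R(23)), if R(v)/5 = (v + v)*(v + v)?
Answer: √11442 ≈ 106.97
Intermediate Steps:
R(v) = 20*v² (R(v) = 5*((v + v)*(v + v)) = 5*((2*v)*(2*v)) = 5*(4*v²) = 20*v²)
√(862 + R(23)) = √(862 + 20*23²) = √(862 + 20*529) = √(862 + 10580) = √11442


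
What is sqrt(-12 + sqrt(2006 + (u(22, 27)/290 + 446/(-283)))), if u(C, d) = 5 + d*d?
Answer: sqrt(-20206454700 + 41035*sqrt(3379453880035))/41035 ≈ 5.7270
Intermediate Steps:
u(C, d) = 5 + d**2
sqrt(-12 + sqrt(2006 + (u(22, 27)/290 + 446/(-283)))) = sqrt(-12 + sqrt(2006 + ((5 + 27**2)/290 + 446/(-283)))) = sqrt(-12 + sqrt(2006 + ((5 + 729)*(1/290) + 446*(-1/283)))) = sqrt(-12 + sqrt(2006 + (734*(1/290) - 446/283))) = sqrt(-12 + sqrt(2006 + (367/145 - 446/283))) = sqrt(-12 + sqrt(2006 + 39191/41035)) = sqrt(-12 + sqrt(82355401/41035)) = sqrt(-12 + sqrt(3379453880035)/41035)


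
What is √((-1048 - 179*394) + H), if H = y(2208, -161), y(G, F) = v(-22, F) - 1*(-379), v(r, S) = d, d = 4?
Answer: I*√71191 ≈ 266.82*I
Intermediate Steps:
v(r, S) = 4
y(G, F) = 383 (y(G, F) = 4 - 1*(-379) = 4 + 379 = 383)
H = 383
√((-1048 - 179*394) + H) = √((-1048 - 179*394) + 383) = √((-1048 - 70526) + 383) = √(-71574 + 383) = √(-71191) = I*√71191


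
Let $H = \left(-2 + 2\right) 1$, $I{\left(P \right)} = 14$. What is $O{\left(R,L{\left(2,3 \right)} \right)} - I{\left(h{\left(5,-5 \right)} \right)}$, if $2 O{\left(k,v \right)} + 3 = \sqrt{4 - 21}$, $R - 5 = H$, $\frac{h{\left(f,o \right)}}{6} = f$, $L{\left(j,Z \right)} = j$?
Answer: $- \frac{31}{2} + \frac{i \sqrt{17}}{2} \approx -15.5 + 2.0616 i$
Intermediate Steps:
$h{\left(f,o \right)} = 6 f$
$H = 0$ ($H = 0 \cdot 1 = 0$)
$R = 5$ ($R = 5 + 0 = 5$)
$O{\left(k,v \right)} = - \frac{3}{2} + \frac{i \sqrt{17}}{2}$ ($O{\left(k,v \right)} = - \frac{3}{2} + \frac{\sqrt{4 - 21}}{2} = - \frac{3}{2} + \frac{\sqrt{-17}}{2} = - \frac{3}{2} + \frac{i \sqrt{17}}{2}$)
$O{\left(R,L{\left(2,3 \right)} \right)} - I{\left(h{\left(5,-5 \right)} \right)} = \left(- \frac{3}{2} + \frac{i \sqrt{17}}{2}\right) - 14 = - \frac{31}{2} + \frac{i \sqrt{17}}{2}$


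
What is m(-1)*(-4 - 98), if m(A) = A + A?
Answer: 204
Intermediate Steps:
m(A) = 2*A
m(-1)*(-4 - 98) = (2*(-1))*(-4 - 98) = -2*(-102) = 204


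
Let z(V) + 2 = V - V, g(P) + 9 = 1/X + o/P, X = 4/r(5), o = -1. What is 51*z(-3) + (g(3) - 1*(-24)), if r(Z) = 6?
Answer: -515/6 ≈ -85.833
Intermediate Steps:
X = ⅔ (X = 4/6 = 4*(⅙) = ⅔ ≈ 0.66667)
g(P) = -15/2 - 1/P (g(P) = -9 + (1/(⅔) - 1/P) = -9 + (1*(3/2) - 1/P) = -9 + (3/2 - 1/P) = -15/2 - 1/P)
z(V) = -2 (z(V) = -2 + (V - V) = -2 + 0 = -2)
51*z(-3) + (g(3) - 1*(-24)) = 51*(-2) + ((-15/2 - 1/3) - 1*(-24)) = -102 + ((-15/2 - 1*⅓) + 24) = -102 + ((-15/2 - ⅓) + 24) = -102 + (-47/6 + 24) = -102 + 97/6 = -515/6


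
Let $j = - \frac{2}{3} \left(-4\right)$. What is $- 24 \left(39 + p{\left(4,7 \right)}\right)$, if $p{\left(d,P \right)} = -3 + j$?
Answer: $-928$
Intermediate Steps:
$j = \frac{8}{3}$ ($j = \left(-2\right) \frac{1}{3} \left(-4\right) = \left(- \frac{2}{3}\right) \left(-4\right) = \frac{8}{3} \approx 2.6667$)
$p{\left(d,P \right)} = - \frac{1}{3}$ ($p{\left(d,P \right)} = -3 + \frac{8}{3} = - \frac{1}{3}$)
$- 24 \left(39 + p{\left(4,7 \right)}\right) = - 24 \left(39 - \frac{1}{3}\right) = \left(-24\right) \frac{116}{3} = -928$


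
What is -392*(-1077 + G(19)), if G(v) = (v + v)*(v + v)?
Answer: -143864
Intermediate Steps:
G(v) = 4*v² (G(v) = (2*v)*(2*v) = 4*v²)
-392*(-1077 + G(19)) = -392*(-1077 + 4*19²) = -392*(-1077 + 4*361) = -392*(-1077 + 1444) = -392*367 = -143864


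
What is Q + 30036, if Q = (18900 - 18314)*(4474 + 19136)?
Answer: 13865496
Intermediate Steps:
Q = 13835460 (Q = 586*23610 = 13835460)
Q + 30036 = 13835460 + 30036 = 13865496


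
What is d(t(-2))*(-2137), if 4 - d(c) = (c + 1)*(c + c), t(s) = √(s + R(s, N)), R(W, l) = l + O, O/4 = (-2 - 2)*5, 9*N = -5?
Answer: -3252514/9 + 4274*I*√743/3 ≈ -3.6139e+5 + 38834.0*I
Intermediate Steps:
N = -5/9 (N = (⅑)*(-5) = -5/9 ≈ -0.55556)
O = -80 (O = 4*((-2 - 2)*5) = 4*(-4*5) = 4*(-20) = -80)
R(W, l) = -80 + l (R(W, l) = l - 80 = -80 + l)
t(s) = √(-725/9 + s) (t(s) = √(s + (-80 - 5/9)) = √(s - 725/9) = √(-725/9 + s))
d(c) = 4 - 2*c*(1 + c) (d(c) = 4 - (c + 1)*(c + c) = 4 - (1 + c)*2*c = 4 - 2*c*(1 + c))
d(t(-2))*(-2137) = (4 - 2*√(-725 + 9*(-2))/3 - 2*(√(-725 + 9*(-2))/3)²)*(-2137) = (4 - 2*√(-725 - 18)/3 - 2*(√(-725 - 18)/3)²)*(-2137) = (4 - 2*√(-743)/3 - 2*(√(-743)/3)²)*(-2137) = (4 - 2*I*√743/3 - 2*((I*√743)/3)²)*(-2137) = (4 - 2*I*√743/3 - 2*(I*√743/3)²)*(-2137) = (4 - 2*I*√743/3 - 2*(-743/9))*(-2137) = (4 - 2*I*√743/3 + 1486/9)*(-2137) = (1522/9 - 2*I*√743/3)*(-2137) = -3252514/9 + 4274*I*√743/3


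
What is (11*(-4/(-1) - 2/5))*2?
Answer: 396/5 ≈ 79.200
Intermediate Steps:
(11*(-4/(-1) - 2/5))*2 = (11*(-4*(-1) - 2*⅕))*2 = (11*(4 - ⅖))*2 = (11*(18/5))*2 = (198/5)*2 = 396/5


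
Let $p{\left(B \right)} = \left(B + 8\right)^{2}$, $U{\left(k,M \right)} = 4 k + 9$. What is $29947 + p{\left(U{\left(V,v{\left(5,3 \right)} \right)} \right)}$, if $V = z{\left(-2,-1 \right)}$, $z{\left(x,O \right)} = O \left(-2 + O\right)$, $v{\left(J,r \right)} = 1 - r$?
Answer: $30788$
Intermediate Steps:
$V = 3$ ($V = - (-2 - 1) = \left(-1\right) \left(-3\right) = 3$)
$U{\left(k,M \right)} = 9 + 4 k$
$p{\left(B \right)} = \left(8 + B\right)^{2}$
$29947 + p{\left(U{\left(V,v{\left(5,3 \right)} \right)} \right)} = 29947 + \left(8 + \left(9 + 4 \cdot 3\right)\right)^{2} = 29947 + \left(8 + \left(9 + 12\right)\right)^{2} = 29947 + \left(8 + 21\right)^{2} = 29947 + 29^{2} = 29947 + 841 = 30788$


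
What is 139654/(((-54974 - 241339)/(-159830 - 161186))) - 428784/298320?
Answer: 278623065039731/1841585295 ≈ 1.5130e+5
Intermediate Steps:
139654/(((-54974 - 241339)/(-159830 - 161186))) - 428784/298320 = 139654/((-296313/(-321016))) - 428784*1/298320 = 139654/((-296313*(-1/321016))) - 8933/6215 = 139654/(296313/321016) - 8933/6215 = 139654*(321016/296313) - 8933/6215 = 44831168464/296313 - 8933/6215 = 278623065039731/1841585295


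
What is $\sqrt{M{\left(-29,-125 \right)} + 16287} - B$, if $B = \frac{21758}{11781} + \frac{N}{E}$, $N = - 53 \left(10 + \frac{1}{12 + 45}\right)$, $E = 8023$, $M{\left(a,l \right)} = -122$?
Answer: $- \frac{290716495}{163260027} + \sqrt{16165} \approx 125.36$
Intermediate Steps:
$N = - \frac{30263}{57}$ ($N = - 53 \left(10 + \frac{1}{57}\right) = \left(-53\right) \frac{571}{57} = - \frac{30263}{57} \approx -530.93$)
$B = \frac{290716495}{163260027}$ ($B = \frac{21758}{11781} - \frac{30263}{57 \cdot 8023} = 21758 \cdot \frac{1}{11781} - \frac{30263}{457311} = \frac{1978}{1071} - \frac{30263}{457311} = \frac{290716495}{163260027} \approx 1.7807$)
$\sqrt{M{\left(-29,-125 \right)} + 16287} - B = \sqrt{-122 + 16287} - \frac{290716495}{163260027} = \sqrt{16165} - \frac{290716495}{163260027} = - \frac{290716495}{163260027} + \sqrt{16165}$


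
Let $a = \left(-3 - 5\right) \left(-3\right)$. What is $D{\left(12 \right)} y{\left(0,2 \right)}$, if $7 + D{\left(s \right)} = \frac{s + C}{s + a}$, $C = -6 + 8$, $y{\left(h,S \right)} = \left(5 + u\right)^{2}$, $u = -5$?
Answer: $0$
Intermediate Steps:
$y{\left(h,S \right)} = 0$ ($y{\left(h,S \right)} = \left(5 - 5\right)^{2} = 0^{2} = 0$)
$a = 24$ ($a = \left(-8\right) \left(-3\right) = 24$)
$C = 2$
$D{\left(s \right)} = -7 + \frac{2 + s}{24 + s}$ ($D{\left(s \right)} = -7 + \frac{s + 2}{s + 24} = -7 + \frac{2 + s}{24 + s}$)
$D{\left(12 \right)} y{\left(0,2 \right)} = \frac{2 \left(-83 - 36\right)}{24 + 12} \cdot 0 = \frac{2 \left(-83 - 36\right)}{36} \cdot 0 = 2 \cdot \frac{1}{36} \left(-119\right) 0 = \left(- \frac{119}{18}\right) 0 = 0$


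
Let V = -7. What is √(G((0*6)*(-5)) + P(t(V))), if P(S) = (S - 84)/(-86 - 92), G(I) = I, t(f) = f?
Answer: √16198/178 ≈ 0.71501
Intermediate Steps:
P(S) = 42/89 - S/178 (P(S) = (-84 + S)/(-178) = (-84 + S)*(-1/178) = 42/89 - S/178)
√(G((0*6)*(-5)) + P(t(V))) = √((0*6)*(-5) + (42/89 - 1/178*(-7))) = √(0*(-5) + (42/89 + 7/178)) = √(0 + 91/178) = √(91/178) = √16198/178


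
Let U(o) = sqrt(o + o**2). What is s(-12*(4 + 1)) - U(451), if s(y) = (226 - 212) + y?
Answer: -46 - 2*sqrt(50963) ≈ -497.50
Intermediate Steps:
s(y) = 14 + y
s(-12*(4 + 1)) - U(451) = (14 - 12*(4 + 1)) - sqrt(451*(1 + 451)) = (14 - 12*5) - sqrt(451*452) = (14 - 60) - sqrt(203852) = -46 - 2*sqrt(50963)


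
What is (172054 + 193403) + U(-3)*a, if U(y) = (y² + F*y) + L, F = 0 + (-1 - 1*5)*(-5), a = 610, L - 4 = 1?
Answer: 319097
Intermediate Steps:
L = 5 (L = 4 + 1 = 5)
F = 30 (F = 0 + (-1 - 5)*(-5) = 0 - 6*(-5) = 0 + 30 = 30)
U(y) = 5 + y² + 30*y (U(y) = (y² + 30*y) + 5 = 5 + y² + 30*y)
(172054 + 193403) + U(-3)*a = (172054 + 193403) + (5 + (-3)² + 30*(-3))*610 = 365457 + (5 + 9 - 90)*610 = 365457 - 76*610 = 365457 - 46360 = 319097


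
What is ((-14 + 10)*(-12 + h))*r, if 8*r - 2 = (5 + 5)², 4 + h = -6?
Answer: 1122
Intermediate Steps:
h = -10 (h = -4 - 6 = -10)
r = 51/4 (r = ¼ + (5 + 5)²/8 = ¼ + (⅛)*10² = ¼ + (⅛)*100 = ¼ + 25/2 = 51/4 ≈ 12.750)
((-14 + 10)*(-12 + h))*r = ((-14 + 10)*(-12 - 10))*(51/4) = -4*(-22)*(51/4) = 88*(51/4) = 1122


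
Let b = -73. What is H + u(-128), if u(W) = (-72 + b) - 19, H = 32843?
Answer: 32679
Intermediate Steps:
u(W) = -164 (u(W) = (-72 - 73) - 19 = -145 - 19 = -164)
H + u(-128) = 32843 - 164 = 32679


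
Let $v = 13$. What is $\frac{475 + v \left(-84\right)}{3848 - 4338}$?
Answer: $\frac{617}{490} \approx 1.2592$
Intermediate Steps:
$\frac{475 + v \left(-84\right)}{3848 - 4338} = \frac{475 + 13 \left(-84\right)}{3848 - 4338} = \frac{475 - 1092}{-490} = \left(-617\right) \left(- \frac{1}{490}\right) = \frac{617}{490}$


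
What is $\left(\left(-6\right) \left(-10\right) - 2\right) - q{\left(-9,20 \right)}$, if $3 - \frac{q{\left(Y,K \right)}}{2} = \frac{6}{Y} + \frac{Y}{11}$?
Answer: $\frac{1618}{33} \approx 49.03$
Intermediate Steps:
$q{\left(Y,K \right)} = 6 - \frac{12}{Y} - \frac{2 Y}{11}$ ($q{\left(Y,K \right)} = 6 - 2 \left(\frac{6}{Y} + \frac{Y}{11}\right) = 6 - \left(\frac{12}{Y} + \frac{2 Y}{11}\right) = 6 - \frac{12}{Y} - \frac{2 Y}{11}$)
$\left(\left(-6\right) \left(-10\right) - 2\right) - q{\left(-9,20 \right)} = \left(\left(-6\right) \left(-10\right) - 2\right) - \left(6 - \frac{12}{-9} - - \frac{18}{11}\right) = \left(60 - 2\right) - \left(6 - - \frac{4}{3} + \frac{18}{11}\right) = 58 - \left(6 + \frac{4}{3} + \frac{18}{11}\right) = 58 - \frac{296}{33} = \frac{1618}{33}$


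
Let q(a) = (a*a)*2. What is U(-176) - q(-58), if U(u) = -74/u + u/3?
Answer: -1791569/264 ≈ -6786.3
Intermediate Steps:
q(a) = 2*a² (q(a) = a²*2 = 2*a²)
U(u) = -74/u + u/3 (U(u) = -74/u + u*(⅓) = -74/u + u/3)
U(-176) - q(-58) = (-74/(-176) + (⅓)*(-176)) - 2*(-58)² = (-74*(-1/176) - 176/3) - 2*3364 = (37/88 - 176/3) - 1*6728 = -15377/264 - 6728 = -1791569/264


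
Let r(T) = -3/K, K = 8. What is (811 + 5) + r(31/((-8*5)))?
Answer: 6525/8 ≈ 815.63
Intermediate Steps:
r(T) = -3/8
(811 + 5) + r(31/((-8*5))) = (811 + 5) - 3/8 = 816 - 3/8 = 6525/8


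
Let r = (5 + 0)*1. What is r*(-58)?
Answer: -290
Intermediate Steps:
r = 5 (r = 5*1 = 5)
r*(-58) = 5*(-58) = -290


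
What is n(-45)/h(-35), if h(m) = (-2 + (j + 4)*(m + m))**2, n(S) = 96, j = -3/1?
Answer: 1/54 ≈ 0.018519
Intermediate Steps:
j = -3 (j = -3*1 = -3)
h(m) = (-2 + 2*m)**2 (h(m) = (-2 + (-3 + 4)*(m + m))**2 = (-2 + 1*(2*m))**2 = (-2 + 2*m)**2)
n(-45)/h(-35) = 96/((4*(-1 - 35)**2)) = 96/((4*(-36)**2)) = 96/((4*1296)) = 96/5184 = 96*(1/5184) = 1/54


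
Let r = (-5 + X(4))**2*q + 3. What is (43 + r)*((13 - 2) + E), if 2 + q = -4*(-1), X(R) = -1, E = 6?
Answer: 2006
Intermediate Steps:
q = 2 (q = -2 - 4*(-1) = -2 + 4 = 2)
r = 75 (r = (-5 - 1)**2*2 + 3 = (-6)**2*2 + 3 = 36*2 + 3 = 72 + 3 = 75)
(43 + r)*((13 - 2) + E) = (43 + 75)*((13 - 2) + 6) = 118*(11 + 6) = 118*17 = 2006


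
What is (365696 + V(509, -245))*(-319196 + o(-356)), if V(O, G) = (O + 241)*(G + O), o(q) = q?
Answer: -180130184192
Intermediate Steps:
V(O, G) = (241 + O)*(G + O)
(365696 + V(509, -245))*(-319196 + o(-356)) = (365696 + (509**2 + 241*(-245) + 241*509 - 245*509))*(-319196 - 356) = (365696 + (259081 - 59045 + 122669 - 124705))*(-319552) = (365696 + 198000)*(-319552) = 563696*(-319552) = -180130184192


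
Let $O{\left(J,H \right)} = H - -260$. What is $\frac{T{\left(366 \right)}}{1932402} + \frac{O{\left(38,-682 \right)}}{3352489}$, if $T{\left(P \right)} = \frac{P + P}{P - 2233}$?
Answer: $- \frac{254157219216}{2015848581582521} \approx -0.00012608$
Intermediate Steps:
$O{\left(J,H \right)} = 260 + H$ ($O{\left(J,H \right)} = H + 260 = 260 + H$)
$T{\left(P \right)} = \frac{2 P}{-2233 + P}$
$\frac{T{\left(366 \right)}}{1932402} + \frac{O{\left(38,-682 \right)}}{3352489} = \frac{2 \cdot 366 \frac{1}{-2233 + 366}}{1932402} + \frac{260 - 682}{3352489} = 2 \cdot 366 \frac{1}{-1867} \cdot \frac{1}{1932402} - \frac{422}{3352489} = 2 \cdot 366 \left(- \frac{1}{1867}\right) \frac{1}{1932402} - \frac{422}{3352489} = \left(- \frac{732}{1867}\right) \frac{1}{1932402} - \frac{422}{3352489} = - \frac{122}{601299089} - \frac{422}{3352489} = - \frac{254157219216}{2015848581582521}$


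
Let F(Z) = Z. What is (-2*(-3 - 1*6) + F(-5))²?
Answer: 169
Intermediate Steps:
(-2*(-3 - 1*6) + F(-5))² = (-2*(-3 - 1*6) - 5)² = (-2*(-3 - 6) - 5)² = (-2*(-9) - 5)² = (18 - 5)² = 13² = 169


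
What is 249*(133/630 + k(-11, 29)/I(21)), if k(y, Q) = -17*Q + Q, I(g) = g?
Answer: -1144321/210 ≈ -5449.1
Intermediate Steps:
k(y, Q) = -16*Q
249*(133/630 + k(-11, 29)/I(21)) = 249*(133/630 - 16*29/21) = 249*(133*(1/630) - 464*1/21) = 249*(19/90 - 464/21) = 249*(-13787/630) = -1144321/210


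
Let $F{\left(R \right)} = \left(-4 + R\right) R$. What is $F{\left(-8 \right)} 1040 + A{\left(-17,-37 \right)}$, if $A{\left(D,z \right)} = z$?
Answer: $99803$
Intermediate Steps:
$F{\left(R \right)} = R \left(-4 + R\right)$
$F{\left(-8 \right)} 1040 + A{\left(-17,-37 \right)} = - 8 \left(-4 - 8\right) 1040 - 37 = \left(-8\right) \left(-12\right) 1040 - 37 = 96 \cdot 1040 - 37 = 99840 - 37 = 99803$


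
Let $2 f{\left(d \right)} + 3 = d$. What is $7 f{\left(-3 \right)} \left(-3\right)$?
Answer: $63$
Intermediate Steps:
$f{\left(d \right)} = - \frac{3}{2} + \frac{d}{2}$
$7 f{\left(-3 \right)} \left(-3\right) = 7 \left(- \frac{3}{2} + \frac{1}{2} \left(-3\right)\right) \left(-3\right) = 7 \left(- \frac{3}{2} - \frac{3}{2}\right) \left(-3\right) = 7 \left(-3\right) \left(-3\right) = \left(-21\right) \left(-3\right) = 63$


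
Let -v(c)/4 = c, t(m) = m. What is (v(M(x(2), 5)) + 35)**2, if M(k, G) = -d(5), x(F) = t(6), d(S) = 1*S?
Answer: 3025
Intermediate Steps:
d(S) = S
x(F) = 6
M(k, G) = -5 (M(k, G) = -1*5 = -5)
v(c) = -4*c
(v(M(x(2), 5)) + 35)**2 = (-4*(-5) + 35)**2 = (20 + 35)**2 = 55**2 = 3025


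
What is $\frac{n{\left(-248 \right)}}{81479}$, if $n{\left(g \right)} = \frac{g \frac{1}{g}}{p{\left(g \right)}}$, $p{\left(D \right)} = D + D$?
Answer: $- \frac{1}{40413584} \approx -2.4744 \cdot 10^{-8}$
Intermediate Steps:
$p{\left(D \right)} = 2 D$
$n{\left(g \right)} = \frac{1}{2 g}$ ($n{\left(g \right)} = \frac{g \frac{1}{g}}{2 g} = 1 \frac{1}{2 g} = \frac{1}{2 g}$)
$\frac{n{\left(-248 \right)}}{81479} = \frac{\frac{1}{2} \frac{1}{-248}}{81479} = \frac{1}{2} \left(- \frac{1}{248}\right) \frac{1}{81479} = \left(- \frac{1}{496}\right) \frac{1}{81479} = - \frac{1}{40413584}$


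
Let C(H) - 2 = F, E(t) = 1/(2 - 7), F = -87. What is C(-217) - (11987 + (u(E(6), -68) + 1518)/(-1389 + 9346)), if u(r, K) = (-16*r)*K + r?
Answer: -480291021/39785 ≈ -12072.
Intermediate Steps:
E(t) = -1/5 (E(t) = 1/(-5) = -1/5)
u(r, K) = r - 16*K*r (u(r, K) = -16*K*r + r = r - 16*K*r)
C(H) = -85 (C(H) = 2 - 87 = -85)
C(-217) - (11987 + (u(E(6), -68) + 1518)/(-1389 + 9346)) = -85 - (11987 + (-(1 - 16*(-68))/5 + 1518)/(-1389 + 9346)) = -85 - (11987 + (-(1 + 1088)/5 + 1518)/7957) = -85 - (11987 + (-1/5*1089 + 1518)*(1/7957)) = -85 - (11987 + (-1089/5 + 1518)*(1/7957)) = -85 - (11987 + (6501/5)*(1/7957)) = -85 - (11987 + 6501/39785) = -85 - 1*476909296/39785 = -85 - 476909296/39785 = -480291021/39785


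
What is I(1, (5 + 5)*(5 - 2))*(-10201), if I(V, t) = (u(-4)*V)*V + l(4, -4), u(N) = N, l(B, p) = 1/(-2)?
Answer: 91809/2 ≈ 45905.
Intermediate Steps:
l(B, p) = -1/2
I(V, t) = -1/2 - 4*V**2 (I(V, t) = (-4*V)*V - 1/2 = -4*V**2 - 1/2 = -1/2 - 4*V**2)
I(1, (5 + 5)*(5 - 2))*(-10201) = (-1/2 - 4*1**2)*(-10201) = (-1/2 - 4*1)*(-10201) = (-1/2 - 4)*(-10201) = -9/2*(-10201) = 91809/2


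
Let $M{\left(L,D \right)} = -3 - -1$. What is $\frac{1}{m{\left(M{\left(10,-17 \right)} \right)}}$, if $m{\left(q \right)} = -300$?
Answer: $- \frac{1}{300} \approx -0.0033333$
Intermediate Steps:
$M{\left(L,D \right)} = -2$ ($M{\left(L,D \right)} = -3 + 1 = -2$)
$\frac{1}{m{\left(M{\left(10,-17 \right)} \right)}} = \frac{1}{-300} = - \frac{1}{300}$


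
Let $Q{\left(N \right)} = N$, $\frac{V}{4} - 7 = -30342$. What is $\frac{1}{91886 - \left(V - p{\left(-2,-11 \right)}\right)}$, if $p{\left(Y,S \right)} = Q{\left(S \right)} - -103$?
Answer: $\frac{1}{213318} \approx 4.6878 \cdot 10^{-6}$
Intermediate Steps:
$V = -121340$ ($V = 28 + 4 \left(-30342\right) = 28 - 121368 = -121340$)
$p{\left(Y,S \right)} = 103 + S$ ($p{\left(Y,S \right)} = S - -103 = S + 103 = 103 + S$)
$\frac{1}{91886 - \left(V - p{\left(-2,-11 \right)}\right)} = \frac{1}{91886 + \left(\left(103 - 11\right) - -121340\right)} = \frac{1}{91886 + \left(92 + 121340\right)} = \frac{1}{91886 + 121432} = \frac{1}{213318}$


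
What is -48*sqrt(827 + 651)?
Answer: -48*sqrt(1478) ≈ -1845.3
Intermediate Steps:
-48*sqrt(827 + 651) = -48*sqrt(1478)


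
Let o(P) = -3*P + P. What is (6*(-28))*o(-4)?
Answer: -1344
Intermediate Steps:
o(P) = -2*P
(6*(-28))*o(-4) = (6*(-28))*(-2*(-4)) = -168*8 = -1344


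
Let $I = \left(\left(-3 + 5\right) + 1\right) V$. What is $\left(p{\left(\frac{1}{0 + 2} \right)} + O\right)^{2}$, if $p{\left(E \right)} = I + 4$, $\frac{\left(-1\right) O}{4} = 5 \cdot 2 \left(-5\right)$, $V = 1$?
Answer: $42849$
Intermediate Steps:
$O = 200$ ($O = - 4 \cdot 5 \cdot 2 \left(-5\right) = - 4 \cdot 10 \left(-5\right) = \left(-4\right) \left(-50\right) = 200$)
$I = 3$ ($I = \left(\left(-3 + 5\right) + 1\right) 1 = \left(2 + 1\right) 1 = 3 \cdot 1 = 3$)
$p{\left(E \right)} = 7$ ($p{\left(E \right)} = 3 + 4 = 7$)
$\left(p{\left(\frac{1}{0 + 2} \right)} + O\right)^{2} = \left(7 + 200\right)^{2} = 207^{2} = 42849$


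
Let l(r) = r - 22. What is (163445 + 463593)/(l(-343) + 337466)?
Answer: 627038/337101 ≈ 1.8601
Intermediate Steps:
l(r) = -22 + r
(163445 + 463593)/(l(-343) + 337466) = (163445 + 463593)/((-22 - 343) + 337466) = 627038/(-365 + 337466) = 627038/337101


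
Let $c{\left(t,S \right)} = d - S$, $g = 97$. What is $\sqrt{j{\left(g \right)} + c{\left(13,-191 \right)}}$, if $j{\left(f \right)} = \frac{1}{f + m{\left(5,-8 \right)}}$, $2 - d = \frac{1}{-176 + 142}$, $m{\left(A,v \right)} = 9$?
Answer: $\frac{2 \sqrt{39177282}}{901} \approx 13.894$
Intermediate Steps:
$d = \frac{69}{34}$ ($d = 2 - \frac{1}{-176 + 142} = 2 - \frac{1}{-34} = 2 - - \frac{1}{34} = 2 + \frac{1}{34} = \frac{69}{34} \approx 2.0294$)
$c{\left(t,S \right)} = \frac{69}{34} - S$
$j{\left(f \right)} = \frac{1}{9 + f}$ ($j{\left(f \right)} = \frac{1}{f + 9} = \frac{1}{9 + f}$)
$\sqrt{j{\left(g \right)} + c{\left(13,-191 \right)}} = \sqrt{\frac{1}{9 + 97} + \left(\frac{69}{34} - -191\right)} = \sqrt{\frac{1}{106} + \left(\frac{69}{34} + 191\right)} = \sqrt{\frac{1}{106} + \frac{6563}{34}} = \sqrt{\frac{173928}{901}} = \frac{2 \sqrt{39177282}}{901}$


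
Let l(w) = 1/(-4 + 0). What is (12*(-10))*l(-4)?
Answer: 30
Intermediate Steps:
l(w) = -¼ (l(w) = 1/(-4) = -¼)
(12*(-10))*l(-4) = (12*(-10))*(-¼) = -120*(-¼) = 30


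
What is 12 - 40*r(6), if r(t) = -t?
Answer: 252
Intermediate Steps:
12 - 40*r(6) = 12 - (-40)*6 = 12 - 40*(-6) = 12 + 240 = 252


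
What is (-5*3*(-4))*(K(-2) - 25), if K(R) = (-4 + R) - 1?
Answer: -1920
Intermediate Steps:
K(R) = -5 + R
(-5*3*(-4))*(K(-2) - 25) = (-5*3*(-4))*((-5 - 2) - 25) = (-15*(-4))*(-7 - 25) = 60*(-32) = -1920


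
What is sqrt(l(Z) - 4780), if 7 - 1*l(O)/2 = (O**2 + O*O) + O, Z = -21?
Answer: 2*I*sqrt(1622) ≈ 80.548*I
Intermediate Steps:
l(O) = 14 - 4*O**2 - 2*O (l(O) = 14 - 2*((O**2 + O*O) + O) = 14 - 2*((O**2 + O**2) + O) = 14 - 2*(2*O**2 + O) = 14 - 2*(O + 2*O**2) = 14 + (-4*O**2 - 2*O) = 14 - 4*O**2 - 2*O)
sqrt(l(Z) - 4780) = sqrt((14 - 4*(-21)**2 - 2*(-21)) - 4780) = sqrt((14 - 4*441 + 42) - 4780) = sqrt((14 - 1764 + 42) - 4780) = sqrt(-1708 - 4780) = sqrt(-6488) = 2*I*sqrt(1622)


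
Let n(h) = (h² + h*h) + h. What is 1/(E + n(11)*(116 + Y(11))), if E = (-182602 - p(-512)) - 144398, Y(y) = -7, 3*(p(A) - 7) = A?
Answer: -3/897778 ≈ -3.3416e-6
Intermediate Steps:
p(A) = 7 + A/3
n(h) = h + 2*h² (n(h) = (h² + h²) + h = 2*h² + h = h + 2*h²)
E = -980509/3 (E = (-182602 - (7 + (⅓)*(-512))) - 144398 = (-182602 - (7 - 512/3)) - 144398 = (-182602 - 1*(-491/3)) - 144398 = (-182602 + 491/3) - 144398 = -547315/3 - 144398 = -980509/3 ≈ -3.2684e+5)
1/(E + n(11)*(116 + Y(11))) = 1/(-980509/3 + (11*(1 + 2*11))*(116 - 7)) = 1/(-980509/3 + (11*(1 + 22))*109) = 1/(-980509/3 + (11*23)*109) = 1/(-980509/3 + 253*109) = 1/(-980509/3 + 27577) = 1/(-897778/3) = -3/897778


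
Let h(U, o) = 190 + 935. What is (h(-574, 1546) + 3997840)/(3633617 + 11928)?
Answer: 799793/729109 ≈ 1.0969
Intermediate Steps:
h(U, o) = 1125
(h(-574, 1546) + 3997840)/(3633617 + 11928) = (1125 + 3997840)/(3633617 + 11928) = 3998965/3645545 = 3998965*(1/3645545) = 799793/729109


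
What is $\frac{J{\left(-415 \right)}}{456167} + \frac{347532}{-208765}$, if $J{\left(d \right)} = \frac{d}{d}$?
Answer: $- \frac{158532421079}{95231703755} \approx -1.6647$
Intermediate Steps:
$J{\left(d \right)} = 1$
$\frac{J{\left(-415 \right)}}{456167} + \frac{347532}{-208765} = 1 \cdot \frac{1}{456167} + \frac{347532}{-208765} = 1 \cdot \frac{1}{456167} + 347532 \left(- \frac{1}{208765}\right) = \frac{1}{456167} - \frac{347532}{208765} = - \frac{158532421079}{95231703755}$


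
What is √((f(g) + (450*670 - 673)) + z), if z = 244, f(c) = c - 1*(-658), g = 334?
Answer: √302063 ≈ 549.60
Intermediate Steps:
f(c) = 658 + c (f(c) = c + 658 = 658 + c)
√((f(g) + (450*670 - 673)) + z) = √(((658 + 334) + (450*670 - 673)) + 244) = √((992 + (301500 - 673)) + 244) = √((992 + 300827) + 244) = √(301819 + 244) = √302063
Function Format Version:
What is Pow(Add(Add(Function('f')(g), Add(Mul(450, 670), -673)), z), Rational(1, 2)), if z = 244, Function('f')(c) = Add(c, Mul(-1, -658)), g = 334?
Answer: Pow(302063, Rational(1, 2)) ≈ 549.60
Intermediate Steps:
Function('f')(c) = Add(658, c) (Function('f')(c) = Add(c, 658) = Add(658, c))
Pow(Add(Add(Function('f')(g), Add(Mul(450, 670), -673)), z), Rational(1, 2)) = Pow(Add(Add(Add(658, 334), Add(Mul(450, 670), -673)), 244), Rational(1, 2)) = Pow(Add(Add(992, Add(301500, -673)), 244), Rational(1, 2)) = Pow(Add(Add(992, 300827), 244), Rational(1, 2)) = Pow(Add(301819, 244), Rational(1, 2)) = Pow(302063, Rational(1, 2))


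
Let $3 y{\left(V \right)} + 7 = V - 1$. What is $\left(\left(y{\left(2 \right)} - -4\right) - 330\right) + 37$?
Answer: $-291$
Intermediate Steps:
$y{\left(V \right)} = - \frac{8}{3} + \frac{V}{3}$ ($y{\left(V \right)} = - \frac{7}{3} + \frac{V - 1}{3} = - \frac{7}{3} + \frac{-1 + V}{3} = - \frac{7}{3} + \left(- \frac{1}{3} + \frac{V}{3}\right) = - \frac{8}{3} + \frac{V}{3}$)
$\left(\left(y{\left(2 \right)} - -4\right) - 330\right) + 37 = \left(\left(\left(- \frac{8}{3} + \frac{1}{3} \cdot 2\right) - -4\right) - 330\right) + 37 = \left(\left(\left(- \frac{8}{3} + \frac{2}{3}\right) + 4\right) - 330\right) + 37 = \left(\left(-2 + 4\right) - 330\right) + 37 = \left(2 - 330\right) + 37 = -328 + 37 = -291$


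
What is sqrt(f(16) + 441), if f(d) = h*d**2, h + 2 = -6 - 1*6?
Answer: I*sqrt(3143) ≈ 56.062*I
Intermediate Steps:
h = -14 (h = -2 + (-6 - 1*6) = -2 + (-6 - 6) = -2 - 12 = -14)
f(d) = -14*d**2
sqrt(f(16) + 441) = sqrt(-14*16**2 + 441) = sqrt(-14*256 + 441) = sqrt(-3584 + 441) = sqrt(-3143) = I*sqrt(3143)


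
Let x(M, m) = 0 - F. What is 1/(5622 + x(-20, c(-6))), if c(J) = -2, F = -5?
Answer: 1/5627 ≈ 0.00017771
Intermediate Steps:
x(M, m) = 5 (x(M, m) = 0 - 1*(-5) = 0 + 5 = 5)
1/(5622 + x(-20, c(-6))) = 1/(5622 + 5) = 1/5627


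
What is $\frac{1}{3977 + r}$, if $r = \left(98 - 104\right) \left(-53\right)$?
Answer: $\frac{1}{4295} \approx 0.00023283$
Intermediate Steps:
$r = 318$ ($r = \left(-6\right) \left(-53\right) = 318$)
$\frac{1}{3977 + r} = \frac{1}{3977 + 318} = \frac{1}{4295}$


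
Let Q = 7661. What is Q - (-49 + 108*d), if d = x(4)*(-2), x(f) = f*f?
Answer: 11166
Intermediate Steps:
x(f) = f²
d = -32 (d = 4²*(-2) = 16*(-2) = -32)
Q - (-49 + 108*d) = 7661 - (-49 + 108*(-32)) = 7661 - (-49 - 3456) = 7661 - 1*(-3505) = 7661 + 3505 = 11166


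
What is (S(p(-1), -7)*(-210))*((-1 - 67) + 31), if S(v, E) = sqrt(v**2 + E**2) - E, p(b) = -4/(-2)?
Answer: 54390 + 7770*sqrt(53) ≈ 1.1096e+5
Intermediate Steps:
p(b) = 2 (p(b) = -4*(-1/2) = 2)
S(v, E) = sqrt(E**2 + v**2) - E
(S(p(-1), -7)*(-210))*((-1 - 67) + 31) = ((sqrt((-7)**2 + 2**2) - 1*(-7))*(-210))*((-1 - 67) + 31) = ((sqrt(49 + 4) + 7)*(-210))*(-68 + 31) = ((sqrt(53) + 7)*(-210))*(-37) = ((7 + sqrt(53))*(-210))*(-37) = (-1470 - 210*sqrt(53))*(-37) = 54390 + 7770*sqrt(53)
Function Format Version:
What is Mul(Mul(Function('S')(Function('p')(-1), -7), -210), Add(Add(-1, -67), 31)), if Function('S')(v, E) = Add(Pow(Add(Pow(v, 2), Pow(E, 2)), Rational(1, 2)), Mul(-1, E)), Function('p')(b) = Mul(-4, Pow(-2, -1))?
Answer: Add(54390, Mul(7770, Pow(53, Rational(1, 2)))) ≈ 1.1096e+5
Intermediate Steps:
Function('p')(b) = 2 (Function('p')(b) = Mul(-4, Rational(-1, 2)) = 2)
Function('S')(v, E) = Add(Pow(Add(Pow(E, 2), Pow(v, 2)), Rational(1, 2)), Mul(-1, E))
Mul(Mul(Function('S')(Function('p')(-1), -7), -210), Add(Add(-1, -67), 31)) = Mul(Mul(Add(Pow(Add(Pow(-7, 2), Pow(2, 2)), Rational(1, 2)), Mul(-1, -7)), -210), Add(Add(-1, -67), 31)) = Mul(Mul(Add(Pow(Add(49, 4), Rational(1, 2)), 7), -210), Add(-68, 31)) = Mul(Mul(Add(Pow(53, Rational(1, 2)), 7), -210), -37) = Mul(Mul(Add(7, Pow(53, Rational(1, 2))), -210), -37) = Mul(Add(-1470, Mul(-210, Pow(53, Rational(1, 2)))), -37) = Add(54390, Mul(7770, Pow(53, Rational(1, 2))))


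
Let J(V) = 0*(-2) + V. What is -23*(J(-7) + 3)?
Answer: 92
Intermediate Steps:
J(V) = V (J(V) = 0 + V = V)
-23*(J(-7) + 3) = -23*(-7 + 3) = -23*(-4) = 92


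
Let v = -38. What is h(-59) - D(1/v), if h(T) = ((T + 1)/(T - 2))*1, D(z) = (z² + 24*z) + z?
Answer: 141641/88084 ≈ 1.6080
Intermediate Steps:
D(z) = z² + 25*z
h(T) = (1 + T)/(-2 + T) (h(T) = ((1 + T)/(-2 + T))*1 = (1 + T)/(-2 + T))
h(-59) - D(1/v) = (1 - 59)/(-2 - 59) - (25 + 1/(-38))/(-38) = -58/(-61) - (-1)*(25 - 1/38)/38 = -1/61*(-58) - (-1)*949/(38*38) = 58/61 - 1*(-949/1444) = 58/61 + 949/1444 = 141641/88084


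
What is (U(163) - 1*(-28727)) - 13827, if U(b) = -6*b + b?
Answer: 14085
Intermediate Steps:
U(b) = -5*b
(U(163) - 1*(-28727)) - 13827 = (-5*163 - 1*(-28727)) - 13827 = (-815 + 28727) - 13827 = 27912 - 13827 = 14085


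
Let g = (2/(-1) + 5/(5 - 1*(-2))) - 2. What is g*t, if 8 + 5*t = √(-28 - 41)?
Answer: 184/35 - 23*I*√69/35 ≈ 5.2571 - 5.4586*I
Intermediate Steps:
t = -8/5 + I*√69/5 (t = -8/5 + √(-28 - 41)/5 = -8/5 + √(-69)/5 = -8/5 + (I*√69)/5 = -8/5 + I*√69/5 ≈ -1.6 + 1.6613*I)
g = -23/7 (g = (2*(-1) + 5/(5 + 2)) - 2 = (-2 + 5/7) - 2 = -9/7 - 2 = -23/7 ≈ -3.2857)
g*t = -23*(-8/5 + I*√69/5)/7 = 184/35 - 23*I*√69/35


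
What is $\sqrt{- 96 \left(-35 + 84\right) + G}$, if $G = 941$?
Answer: $i \sqrt{3763} \approx 61.343 i$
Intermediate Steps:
$\sqrt{- 96 \left(-35 + 84\right) + G} = \sqrt{- 96 \left(-35 + 84\right) + 941} = \sqrt{\left(-96\right) 49 + 941} = \sqrt{-4704 + 941} = \sqrt{-3763} = i \sqrt{3763}$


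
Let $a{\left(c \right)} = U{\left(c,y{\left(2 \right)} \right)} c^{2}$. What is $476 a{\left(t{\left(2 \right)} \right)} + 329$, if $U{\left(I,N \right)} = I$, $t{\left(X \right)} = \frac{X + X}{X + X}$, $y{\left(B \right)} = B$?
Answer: $805$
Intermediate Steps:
$t{\left(X \right)} = 1$ ($t{\left(X \right)} = \frac{2 X}{2 X} = 2 X \frac{1}{2 X} = 1$)
$a{\left(c \right)} = c^{3}$ ($a{\left(c \right)} = c c^{2} = c^{3}$)
$476 a{\left(t{\left(2 \right)} \right)} + 329 = 476 \cdot 1^{3} + 329 = 476 \cdot 1 + 329 = 476 + 329 = 805$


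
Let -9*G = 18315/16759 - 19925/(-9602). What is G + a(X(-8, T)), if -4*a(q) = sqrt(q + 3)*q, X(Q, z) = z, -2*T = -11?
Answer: -509783705/1448279262 - 11*sqrt(34)/16 ≈ -4.3608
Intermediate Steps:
T = 11/2 (T = -1/2*(-11) = 11/2 ≈ 5.5000)
G = -509783705/1448279262 (G = -(18315/16759 - 19925/(-9602))/9 = -(18315*(1/16759) - 19925*(-1/9602))/9 = -(18315/16759 + 19925/9602)/9 = -1/9*509783705/160919918 = -509783705/1448279262 ≈ -0.35199)
a(q) = -q*sqrt(3 + q)/4 (a(q) = -sqrt(q + 3)*q/4 = -sqrt(3 + q)*q/4 = -q*sqrt(3 + q)/4)
G + a(X(-8, T)) = -509783705/1448279262 - 1/4*11/2*sqrt(3 + 11/2) = -509783705/1448279262 - 1/4*11/2*sqrt(17/2) = -509783705/1448279262 - 1/4*11/2*sqrt(34)/2 = -509783705/1448279262 - 11*sqrt(34)/16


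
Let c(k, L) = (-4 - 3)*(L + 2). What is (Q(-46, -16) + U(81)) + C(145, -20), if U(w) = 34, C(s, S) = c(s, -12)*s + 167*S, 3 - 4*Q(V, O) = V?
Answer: 27425/4 ≈ 6856.3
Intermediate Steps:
Q(V, O) = ¾ - V/4
c(k, L) = -14 - 7*L (c(k, L) = -7*(2 + L) = -14 - 7*L)
C(s, S) = 70*s + 167*S (C(s, S) = (-14 - 7*(-12))*s + 167*S = (-14 + 84)*s + 167*S = 70*s + 167*S)
(Q(-46, -16) + U(81)) + C(145, -20) = ((¾ - ¼*(-46)) + 34) + (70*145 + 167*(-20)) = ((¾ + 23/2) + 34) + (10150 - 3340) = (49/4 + 34) + 6810 = 185/4 + 6810 = 27425/4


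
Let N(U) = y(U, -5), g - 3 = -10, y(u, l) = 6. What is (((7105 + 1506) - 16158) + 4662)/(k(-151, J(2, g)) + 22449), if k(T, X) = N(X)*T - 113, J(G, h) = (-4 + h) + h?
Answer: -577/4286 ≈ -0.13462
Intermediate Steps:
g = -7 (g = 3 - 10 = -7)
N(U) = 6
J(G, h) = -4 + 2*h
k(T, X) = -113 + 6*T (k(T, X) = 6*T - 113 = -113 + 6*T)
(((7105 + 1506) - 16158) + 4662)/(k(-151, J(2, g)) + 22449) = (((7105 + 1506) - 16158) + 4662)/((-113 + 6*(-151)) + 22449) = ((8611 - 16158) + 4662)/((-113 - 906) + 22449) = (-7547 + 4662)/(-1019 + 22449) = -2885/21430 = -2885*1/21430 = -577/4286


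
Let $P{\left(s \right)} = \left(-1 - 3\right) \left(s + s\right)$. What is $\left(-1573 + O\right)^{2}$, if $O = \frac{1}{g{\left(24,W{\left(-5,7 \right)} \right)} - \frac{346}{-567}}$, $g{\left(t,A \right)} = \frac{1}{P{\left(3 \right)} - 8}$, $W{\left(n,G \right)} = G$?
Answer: $\frac{272455331700841}{110355025} \approx 2.4689 \cdot 10^{6}$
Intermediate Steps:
$P{\left(s \right)} = - 8 s$ ($P{\left(s \right)} = - 4 \cdot 2 s = - 8 s$)
$g{\left(t,A \right)} = - \frac{1}{32}$ ($g{\left(t,A \right)} = \frac{1}{\left(-8\right) 3 - 8} = \frac{1}{-24 - 8} = \frac{1}{-32} = - \frac{1}{32}$)
$O = \frac{18144}{10505}$ ($O = \frac{1}{- \frac{1}{32} - \frac{346}{-567}} = \frac{1}{- \frac{1}{32} - - \frac{346}{567}} = \frac{1}{- \frac{1}{32} + \frac{346}{567}} = \frac{1}{\frac{10505}{18144}} = \frac{18144}{10505} \approx 1.7272$)
$\left(-1573 + O\right)^{2} = \left(-1573 + \frac{18144}{10505}\right)^{2} = \left(- \frac{16506221}{10505}\right)^{2} = \frac{272455331700841}{110355025}$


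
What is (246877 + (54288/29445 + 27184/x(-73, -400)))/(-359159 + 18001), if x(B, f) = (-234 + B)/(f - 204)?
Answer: -69619260469/79075307030 ≈ -0.88042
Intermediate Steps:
x(B, f) = (-234 + B)/(-204 + f)
(246877 + (54288/29445 + 27184/x(-73, -400)))/(-359159 + 18001) = (246877 + (54288/29445 + 27184/(((-234 - 73)/(-204 - 400)))))/(-359159 + 18001) = (246877 + (54288*(1/29445) + 27184/((-307/(-604)))))/(-341158) = (246877 + (1392/755 + 27184/((-1/604*(-307)))))*(-1/341158) = (246877 + (1392/755 + 27184/(307/604)))*(-1/341158) = (246877 + (1392/755 + 27184*(604/307)))*(-1/341158) = (246877 + (1392/755 + 16419136/307))*(-1/341158) = (246877 + 12396875024/231785)*(-1/341158) = (69619260469/231785)*(-1/341158) = -69619260469/79075307030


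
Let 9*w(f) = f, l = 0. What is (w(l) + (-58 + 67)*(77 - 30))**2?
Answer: 178929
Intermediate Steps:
w(f) = f/9
(w(l) + (-58 + 67)*(77 - 30))**2 = ((1/9)*0 + (-58 + 67)*(77 - 30))**2 = (0 + 9*47)**2 = (0 + 423)**2 = 423**2 = 178929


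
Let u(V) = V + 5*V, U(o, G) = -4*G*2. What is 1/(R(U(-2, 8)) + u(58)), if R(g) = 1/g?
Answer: 64/22271 ≈ 0.0028737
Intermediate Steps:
U(o, G) = -8*G
u(V) = 6*V
1/(R(U(-2, 8)) + u(58)) = 1/(1/(-8*8) + 6*58) = 1/(1/(-64) + 348) = 1/(-1/64 + 348) = 1/(22271/64) = 64/22271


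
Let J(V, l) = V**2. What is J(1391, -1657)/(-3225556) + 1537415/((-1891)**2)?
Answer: -1959886027421/11534204414836 ≈ -0.16992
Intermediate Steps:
J(1391, -1657)/(-3225556) + 1537415/((-1891)**2) = 1391**2/(-3225556) + 1537415/((-1891)**2) = 1934881*(-1/3225556) + 1537415/3575881 = -1934881/3225556 + 1537415*(1/3575881) = -1934881/3225556 + 1537415/3575881 = -1959886027421/11534204414836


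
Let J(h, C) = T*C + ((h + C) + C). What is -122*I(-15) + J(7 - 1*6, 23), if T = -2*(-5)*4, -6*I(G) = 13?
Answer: 3694/3 ≈ 1231.3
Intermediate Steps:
I(G) = -13/6 (I(G) = -⅙*13 = -13/6)
T = 40 (T = 10*4 = 40)
J(h, C) = h + 42*C (J(h, C) = 40*C + ((h + C) + C) = 40*C + ((C + h) + C) = 40*C + (h + 2*C) = h + 42*C)
-122*I(-15) + J(7 - 1*6, 23) = -122*(-13/6) + ((7 - 1*6) + 42*23) = 793/3 + ((7 - 6) + 966) = 793/3 + (1 + 966) = 793/3 + 967 = 3694/3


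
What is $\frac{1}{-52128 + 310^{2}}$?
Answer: $\frac{1}{43972} \approx 2.2742 \cdot 10^{-5}$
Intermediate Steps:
$\frac{1}{-52128 + 310^{2}} = \frac{1}{-52128 + 96100} = \frac{1}{43972}$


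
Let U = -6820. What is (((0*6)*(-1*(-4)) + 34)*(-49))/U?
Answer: 833/3410 ≈ 0.24428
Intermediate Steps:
(((0*6)*(-1*(-4)) + 34)*(-49))/U = (((0*6)*(-1*(-4)) + 34)*(-49))/(-6820) = ((0*4 + 34)*(-49))*(-1/6820) = ((0 + 34)*(-49))*(-1/6820) = (34*(-49))*(-1/6820) = -1666*(-1/6820) = 833/3410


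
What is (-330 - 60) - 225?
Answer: -615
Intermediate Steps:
(-330 - 60) - 225 = -390 - 225 = -615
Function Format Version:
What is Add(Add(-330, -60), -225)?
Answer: -615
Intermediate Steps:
Add(Add(-330, -60), -225) = Add(-390, -225) = -615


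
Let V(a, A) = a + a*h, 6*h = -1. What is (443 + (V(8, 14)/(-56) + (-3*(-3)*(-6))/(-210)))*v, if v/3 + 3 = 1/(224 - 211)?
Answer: -1768121/455 ≈ -3886.0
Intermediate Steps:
h = -⅙ (h = (⅙)*(-1) = -⅙ ≈ -0.16667)
v = -114/13 (v = -9 + 3/(224 - 211) = -9 + 3/13 = -114/13 ≈ -8.7692)
V(a, A) = 5*a/6 (V(a, A) = a + a*(-⅙) = a - a/6 = 5*a/6)
(443 + (V(8, 14)/(-56) + (-3*(-3)*(-6))/(-210)))*v = (443 + (((⅚)*8)/(-56) + (-3*(-3)*(-6))/(-210)))*(-114/13) = (443 + ((20/3)*(-1/56) + (9*(-6))*(-1/210)))*(-114/13) = (443 + (-5/42 - 54*(-1/210)))*(-114/13) = (443 + (-5/42 + 9/35))*(-114/13) = (443 + 29/210)*(-114/13) = (93059/210)*(-114/13) = -1768121/455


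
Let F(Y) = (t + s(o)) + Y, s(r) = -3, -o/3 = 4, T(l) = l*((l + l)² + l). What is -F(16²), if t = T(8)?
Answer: -2365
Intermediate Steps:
T(l) = l*(l + 4*l²) (T(l) = l*((2*l)² + l) = l*(4*l² + l) = l*(l + 4*l²))
o = -12 (o = -3*4 = -12)
t = 2112 (t = 8²*(1 + 4*8) = 64*(1 + 32) = 64*33 = 2112)
F(Y) = 2109 + Y (F(Y) = (2112 - 3) + Y = 2109 + Y)
-F(16²) = -(2109 + 16²) = -(2109 + 256) = -1*2365 = -2365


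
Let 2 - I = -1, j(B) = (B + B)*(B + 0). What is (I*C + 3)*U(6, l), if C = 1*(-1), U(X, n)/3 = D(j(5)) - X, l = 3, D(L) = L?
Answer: 0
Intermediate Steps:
j(B) = 2*B**2 (j(B) = (2*B)*B = 2*B**2)
U(X, n) = 150 - 3*X (U(X, n) = 3*(2*5**2 - X) = 3*(2*25 - X) = 3*(50 - X) = 150 - 3*X)
C = -1
I = 3 (I = 2 - 1*(-1) = 2 + 1 = 3)
(I*C + 3)*U(6, l) = (3*(-1) + 3)*(150 - 3*6) = (-3 + 3)*(150 - 18) = 0*132 = 0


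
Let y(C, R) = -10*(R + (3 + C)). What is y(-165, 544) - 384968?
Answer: -388788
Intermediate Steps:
y(C, R) = -30 - 10*C - 10*R (y(C, R) = -10*(3 + C + R) = -30 - 10*C - 10*R)
y(-165, 544) - 384968 = (-30 - 10*(-165) - 10*544) - 384968 = (-30 + 1650 - 5440) - 384968 = -3820 - 384968 = -388788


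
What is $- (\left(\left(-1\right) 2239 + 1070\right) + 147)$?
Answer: $1022$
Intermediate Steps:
$- (\left(\left(-1\right) 2239 + 1070\right) + 147) = - (\left(-2239 + 1070\right) + 147) = - (-1169 + 147) = \left(-1\right) \left(-1022\right) = 1022$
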